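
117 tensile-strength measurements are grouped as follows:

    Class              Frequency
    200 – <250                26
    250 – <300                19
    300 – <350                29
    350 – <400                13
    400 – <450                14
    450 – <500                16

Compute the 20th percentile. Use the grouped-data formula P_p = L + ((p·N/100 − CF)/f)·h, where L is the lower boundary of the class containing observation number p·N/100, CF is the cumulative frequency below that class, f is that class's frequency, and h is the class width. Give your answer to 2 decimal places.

N = 117; target position k = 20/100 · 117 = 23.4.
Cumulative frequencies: 26, 45, 74, 87, 101, 117.
Observation 23.4 falls in the class 200 – <250.
L = 200, CF = 0, f = 26, h = 50.
P20 = 200 + ((23.4 − 0)/26)·50 = 200 + 45 = 245.

245.00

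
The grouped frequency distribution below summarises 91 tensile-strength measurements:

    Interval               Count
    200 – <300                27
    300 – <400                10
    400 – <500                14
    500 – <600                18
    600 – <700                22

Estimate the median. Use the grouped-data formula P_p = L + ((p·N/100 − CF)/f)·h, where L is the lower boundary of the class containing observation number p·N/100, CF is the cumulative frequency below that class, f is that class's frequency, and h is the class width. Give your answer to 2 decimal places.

N = 91; target position k = 50/100 · 91 = 45.5.
Cumulative frequencies: 27, 37, 51, 69, 91.
Observation 45.5 falls in the class 400 – <500.
L = 400, CF = 37, f = 14, h = 100.
P50 = 400 + ((45.5 − 37)/14)·100 = 400 + 60.7143 = 460.714.

460.71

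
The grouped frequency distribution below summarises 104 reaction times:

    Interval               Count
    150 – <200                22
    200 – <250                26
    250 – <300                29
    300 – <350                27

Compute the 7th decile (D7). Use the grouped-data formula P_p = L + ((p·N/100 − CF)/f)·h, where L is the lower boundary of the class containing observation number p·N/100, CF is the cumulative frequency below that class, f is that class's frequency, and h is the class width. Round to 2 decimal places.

292.76

N = 104; target position k = 70/100 · 104 = 72.8.
Cumulative frequencies: 22, 48, 77, 104.
Observation 72.8 falls in the class 250 – <300.
L = 250, CF = 48, f = 29, h = 50.
P70 = 250 + ((72.8 − 48)/29)·50 = 250 + 42.7586 = 292.759.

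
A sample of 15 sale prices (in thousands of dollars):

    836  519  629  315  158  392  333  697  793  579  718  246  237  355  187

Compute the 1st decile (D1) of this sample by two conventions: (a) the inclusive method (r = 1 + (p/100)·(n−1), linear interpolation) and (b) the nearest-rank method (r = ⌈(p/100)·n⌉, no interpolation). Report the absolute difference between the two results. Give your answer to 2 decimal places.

Sorted: 158, 187, 237, 246, 315, 333, 355, 392, 519, 579, 629, 697, 718, 793, 836.
n = 15.
(a) r = 2.4; between ranks 2 (187) and 3 (237): 207.
(b) the nearest-rank method: rank 2 → 187.
|207 − 187| = 20.

20.00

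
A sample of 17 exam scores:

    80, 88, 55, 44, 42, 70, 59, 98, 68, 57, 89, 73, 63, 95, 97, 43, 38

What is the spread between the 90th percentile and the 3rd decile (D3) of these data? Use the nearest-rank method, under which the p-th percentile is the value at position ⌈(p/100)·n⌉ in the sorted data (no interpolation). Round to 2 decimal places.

Sorted: 38, 42, 43, 44, 55, 57, 59, 63, 68, 70, 73, 80, 88, 89, 95, 97, 98.
n = 17.
P30: rank ⌈30/100·17⌉ = 6 → 57.
P90: rank ⌈90/100·17⌉ = 16 → 97.
Difference: 97 − 57 = 40.

40.00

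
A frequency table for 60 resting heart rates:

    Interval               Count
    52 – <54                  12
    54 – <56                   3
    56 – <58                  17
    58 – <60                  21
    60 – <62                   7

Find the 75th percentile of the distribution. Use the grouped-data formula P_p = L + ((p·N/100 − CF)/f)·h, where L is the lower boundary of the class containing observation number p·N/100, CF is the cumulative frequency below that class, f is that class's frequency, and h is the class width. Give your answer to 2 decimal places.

59.24

N = 60; target position k = 75/100 · 60 = 45.
Cumulative frequencies: 12, 15, 32, 53, 60.
Observation 45 falls in the class 58 – <60.
L = 58, CF = 32, f = 21, h = 2.
P75 = 58 + ((45 − 32)/21)·2 = 58 + 1.2381 = 59.2381.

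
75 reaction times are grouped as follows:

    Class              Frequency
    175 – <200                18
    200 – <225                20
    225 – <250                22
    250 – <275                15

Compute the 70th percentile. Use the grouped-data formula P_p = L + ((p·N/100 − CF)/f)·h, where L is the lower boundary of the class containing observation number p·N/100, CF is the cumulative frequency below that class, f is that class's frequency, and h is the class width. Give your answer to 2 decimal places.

N = 75; target position k = 70/100 · 75 = 52.5.
Cumulative frequencies: 18, 38, 60, 75.
Observation 52.5 falls in the class 225 – <250.
L = 225, CF = 38, f = 22, h = 25.
P70 = 225 + ((52.5 − 38)/22)·25 = 225 + 16.4773 = 241.477.

241.48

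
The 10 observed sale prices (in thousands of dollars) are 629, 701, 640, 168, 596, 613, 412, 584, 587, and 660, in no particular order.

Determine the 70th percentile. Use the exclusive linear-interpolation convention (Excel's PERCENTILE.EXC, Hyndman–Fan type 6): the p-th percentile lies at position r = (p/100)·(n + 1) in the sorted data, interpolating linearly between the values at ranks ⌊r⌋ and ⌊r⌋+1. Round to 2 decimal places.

Sorted: 168, 412, 584, 587, 596, 613, 629, 640, 660, 701.
n = 10.
r = (70/100)·(10 + 1) = 7.7.
Rank 7 is 629 and rank 8 is 640.
Interpolate: 629 + 0.7·(640 − 629) = 629 + 0.7·11 = 636.7.

636.70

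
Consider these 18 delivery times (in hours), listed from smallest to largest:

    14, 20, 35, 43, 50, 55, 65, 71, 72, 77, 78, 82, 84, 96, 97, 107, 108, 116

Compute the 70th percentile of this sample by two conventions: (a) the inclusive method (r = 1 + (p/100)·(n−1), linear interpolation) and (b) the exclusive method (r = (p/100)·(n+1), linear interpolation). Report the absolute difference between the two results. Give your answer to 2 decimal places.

3.80

n = 18.
(a) r = 12.9; between ranks 12 (82) and 13 (84): 83.8.
(b) r = 13.3; between ranks 13 (84) and 14 (96): 87.6.
|83.8 − 87.6| = 3.8.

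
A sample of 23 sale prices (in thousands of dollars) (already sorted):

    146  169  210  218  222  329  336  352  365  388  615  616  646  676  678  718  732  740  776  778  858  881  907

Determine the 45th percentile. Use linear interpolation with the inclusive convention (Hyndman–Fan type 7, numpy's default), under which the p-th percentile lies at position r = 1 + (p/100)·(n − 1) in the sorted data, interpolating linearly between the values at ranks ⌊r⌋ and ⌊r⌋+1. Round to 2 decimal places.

592.30

n = 23.
r = 1 + (45/100)·(23 − 1) = 1 + 9.9 = 10.9.
Rank 10 is 388 and rank 11 is 615.
Interpolate: 388 + 0.9·(615 − 388) = 388 + 0.9·227 = 592.3.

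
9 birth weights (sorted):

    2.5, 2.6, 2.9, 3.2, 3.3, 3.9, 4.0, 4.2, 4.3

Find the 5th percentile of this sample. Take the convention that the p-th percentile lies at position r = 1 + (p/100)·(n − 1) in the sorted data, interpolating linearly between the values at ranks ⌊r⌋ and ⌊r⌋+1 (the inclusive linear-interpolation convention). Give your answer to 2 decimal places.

2.54

n = 9.
r = 1 + (5/100)·(9 − 1) = 1 + 0.4 = 1.4.
Rank 1 is 2.5 and rank 2 is 2.6.
Interpolate: 2.5 + 0.4·(2.6 − 2.5) = 2.5 + 0.4·0.1 = 2.54.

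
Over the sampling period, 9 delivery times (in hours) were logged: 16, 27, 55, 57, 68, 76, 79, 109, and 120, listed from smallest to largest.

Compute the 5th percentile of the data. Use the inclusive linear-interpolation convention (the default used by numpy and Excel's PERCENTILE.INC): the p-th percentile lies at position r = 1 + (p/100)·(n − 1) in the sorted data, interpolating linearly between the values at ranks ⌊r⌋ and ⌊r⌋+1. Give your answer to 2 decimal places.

n = 9.
r = 1 + (5/100)·(9 − 1) = 1 + 0.4 = 1.4.
Rank 1 is 16 and rank 2 is 27.
Interpolate: 16 + 0.4·(27 − 16) = 16 + 0.4·11 = 20.4.

20.40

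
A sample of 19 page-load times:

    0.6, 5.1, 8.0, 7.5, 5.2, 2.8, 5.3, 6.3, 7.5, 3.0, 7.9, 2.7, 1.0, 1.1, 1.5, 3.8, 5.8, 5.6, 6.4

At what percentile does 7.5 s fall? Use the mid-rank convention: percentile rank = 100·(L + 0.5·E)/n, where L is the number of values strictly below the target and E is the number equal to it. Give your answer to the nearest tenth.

Sorted: 0.6, 1.0, 1.1, 1.5, 2.7, 2.8, 3.0, 3.8, 5.1, 5.2, 5.3, 5.6, 5.8, 6.3, 6.4, 7.5, 7.5, 7.9, 8.0.
Count below 7.5: L = 15; count equal: E = 2; n = 19.
Percentile rank = 100·(15 + 0.5·2)/19 = 100·16/19 = 84.21.

84.2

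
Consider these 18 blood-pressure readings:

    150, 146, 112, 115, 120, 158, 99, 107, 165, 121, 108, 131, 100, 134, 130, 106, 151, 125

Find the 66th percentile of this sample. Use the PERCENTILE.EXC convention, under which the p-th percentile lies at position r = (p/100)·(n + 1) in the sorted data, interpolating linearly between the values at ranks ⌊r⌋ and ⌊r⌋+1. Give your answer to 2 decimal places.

Sorted: 99, 100, 106, 107, 108, 112, 115, 120, 121, 125, 130, 131, 134, 146, 150, 151, 158, 165.
n = 18.
r = (66/100)·(18 + 1) = 12.54.
Rank 12 is 131 and rank 13 is 134.
Interpolate: 131 + 0.54·(134 − 131) = 131 + 0.54·3 = 132.62.

132.62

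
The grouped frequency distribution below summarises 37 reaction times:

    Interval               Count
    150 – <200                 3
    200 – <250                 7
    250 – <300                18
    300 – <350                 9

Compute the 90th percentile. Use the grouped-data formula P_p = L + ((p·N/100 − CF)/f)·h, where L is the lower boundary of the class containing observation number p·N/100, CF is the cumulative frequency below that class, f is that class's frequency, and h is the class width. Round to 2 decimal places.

329.44

N = 37; target position k = 90/100 · 37 = 33.3.
Cumulative frequencies: 3, 10, 28, 37.
Observation 33.3 falls in the class 300 – <350.
L = 300, CF = 28, f = 9, h = 50.
P90 = 300 + ((33.3 − 28)/9)·50 = 300 + 29.4444 = 329.444.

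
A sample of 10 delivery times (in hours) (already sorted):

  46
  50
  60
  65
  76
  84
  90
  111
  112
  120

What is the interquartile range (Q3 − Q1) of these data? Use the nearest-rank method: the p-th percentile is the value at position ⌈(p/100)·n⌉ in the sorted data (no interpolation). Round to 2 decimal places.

51.00

n = 10.
P25: rank ⌈25/100·10⌉ = 3 → 60.
P75: rank ⌈75/100·10⌉ = 8 → 111.
Difference: 111 − 60 = 51.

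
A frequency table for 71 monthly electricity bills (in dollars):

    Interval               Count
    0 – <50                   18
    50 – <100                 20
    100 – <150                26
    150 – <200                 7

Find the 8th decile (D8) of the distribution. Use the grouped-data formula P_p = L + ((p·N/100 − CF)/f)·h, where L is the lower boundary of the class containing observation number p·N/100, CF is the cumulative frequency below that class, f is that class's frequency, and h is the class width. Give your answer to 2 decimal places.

N = 71; target position k = 80/100 · 71 = 56.8.
Cumulative frequencies: 18, 38, 64, 71.
Observation 56.8 falls in the class 100 – <150.
L = 100, CF = 38, f = 26, h = 50.
P80 = 100 + ((56.8 − 38)/26)·50 = 100 + 36.1538 = 136.154.

136.15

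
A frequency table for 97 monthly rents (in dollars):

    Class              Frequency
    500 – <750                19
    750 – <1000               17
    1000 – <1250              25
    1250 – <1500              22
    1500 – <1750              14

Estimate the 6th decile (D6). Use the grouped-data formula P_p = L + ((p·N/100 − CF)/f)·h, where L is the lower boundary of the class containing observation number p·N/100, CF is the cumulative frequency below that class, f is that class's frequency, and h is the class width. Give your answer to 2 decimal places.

N = 97; target position k = 60/100 · 97 = 58.2.
Cumulative frequencies: 19, 36, 61, 83, 97.
Observation 58.2 falls in the class 1000 – <1250.
L = 1000, CF = 36, f = 25, h = 250.
P60 = 1000 + ((58.2 − 36)/25)·250 = 1000 + 222 = 1222.

1222.00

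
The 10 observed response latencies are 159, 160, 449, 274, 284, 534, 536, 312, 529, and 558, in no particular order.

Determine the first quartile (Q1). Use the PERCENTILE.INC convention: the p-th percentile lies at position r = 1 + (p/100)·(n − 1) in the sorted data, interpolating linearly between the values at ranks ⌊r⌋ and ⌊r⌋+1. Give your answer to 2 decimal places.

Sorted: 159, 160, 274, 284, 312, 449, 529, 534, 536, 558.
n = 10.
r = 1 + (25/100)·(10 − 1) = 1 + 2.25 = 3.25.
Rank 3 is 274 and rank 4 is 284.
Interpolate: 274 + 0.25·(284 − 274) = 274 + 0.25·10 = 276.5.

276.50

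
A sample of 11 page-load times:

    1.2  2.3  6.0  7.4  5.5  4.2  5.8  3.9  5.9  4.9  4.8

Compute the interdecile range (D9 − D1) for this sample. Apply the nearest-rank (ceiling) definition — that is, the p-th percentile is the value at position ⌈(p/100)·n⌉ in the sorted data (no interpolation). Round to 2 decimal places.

Sorted: 1.2, 2.3, 3.9, 4.2, 4.8, 4.9, 5.5, 5.8, 5.9, 6.0, 7.4.
n = 11.
P10: rank ⌈10/100·11⌉ = 2 → 2.3.
P90: rank ⌈90/100·11⌉ = 10 → 6.
Difference: 6 − 2.3 = 3.7.

3.70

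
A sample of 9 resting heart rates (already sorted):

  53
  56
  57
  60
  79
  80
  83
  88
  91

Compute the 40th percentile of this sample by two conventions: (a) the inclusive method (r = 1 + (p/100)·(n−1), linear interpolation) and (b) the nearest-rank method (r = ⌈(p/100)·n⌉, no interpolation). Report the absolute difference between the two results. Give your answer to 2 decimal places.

3.80

n = 9.
(a) r = 4.2; between ranks 4 (60) and 5 (79): 63.8.
(b) the nearest-rank method: rank 4 → 60.
|63.8 − 60| = 3.8.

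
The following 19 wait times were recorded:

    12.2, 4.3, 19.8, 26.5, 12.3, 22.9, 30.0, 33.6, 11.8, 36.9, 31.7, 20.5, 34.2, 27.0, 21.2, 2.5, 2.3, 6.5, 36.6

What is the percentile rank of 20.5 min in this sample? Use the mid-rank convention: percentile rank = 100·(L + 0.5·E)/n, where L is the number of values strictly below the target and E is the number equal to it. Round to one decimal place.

Sorted: 2.3, 2.5, 4.3, 6.5, 11.8, 12.2, 12.3, 19.8, 20.5, 21.2, 22.9, 26.5, 27.0, 30.0, 31.7, 33.6, 34.2, 36.6, 36.9.
Count below 20.5: L = 8; count equal: E = 1; n = 19.
Percentile rank = 100·(8 + 0.5·1)/19 = 100·8.5/19 = 44.74.

44.7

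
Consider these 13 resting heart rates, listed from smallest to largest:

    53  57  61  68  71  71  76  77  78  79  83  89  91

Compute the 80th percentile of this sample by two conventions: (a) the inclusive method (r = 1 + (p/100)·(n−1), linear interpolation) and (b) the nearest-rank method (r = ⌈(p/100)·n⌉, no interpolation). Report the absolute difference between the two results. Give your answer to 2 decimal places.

1.60

n = 13.
(a) r = 10.6; between ranks 10 (79) and 11 (83): 81.4.
(b) the nearest-rank method: rank 11 → 83.
|81.4 − 83| = 1.6.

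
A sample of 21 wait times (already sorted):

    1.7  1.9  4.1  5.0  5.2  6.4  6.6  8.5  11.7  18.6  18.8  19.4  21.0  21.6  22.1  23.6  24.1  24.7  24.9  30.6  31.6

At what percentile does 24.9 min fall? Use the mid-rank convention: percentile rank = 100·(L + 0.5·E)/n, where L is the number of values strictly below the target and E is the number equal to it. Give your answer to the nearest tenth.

88.1

Count below 24.9: L = 18; count equal: E = 1; n = 21.
Percentile rank = 100·(18 + 0.5·1)/21 = 100·18.5/21 = 88.1.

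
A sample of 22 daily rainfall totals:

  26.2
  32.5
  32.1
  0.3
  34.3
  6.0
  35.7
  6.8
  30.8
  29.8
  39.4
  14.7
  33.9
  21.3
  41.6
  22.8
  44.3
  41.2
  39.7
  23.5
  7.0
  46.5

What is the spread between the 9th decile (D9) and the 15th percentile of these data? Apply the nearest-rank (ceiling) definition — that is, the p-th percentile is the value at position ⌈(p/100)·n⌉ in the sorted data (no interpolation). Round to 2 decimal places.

34.60

Sorted: 0.3, 6.0, 6.8, 7.0, 14.7, 21.3, 22.8, 23.5, 26.2, 29.8, 30.8, 32.1, 32.5, 33.9, 34.3, 35.7, 39.4, 39.7, 41.2, 41.6, 44.3, 46.5.
n = 22.
P15: rank ⌈15/100·22⌉ = 4 → 7.
P90: rank ⌈90/100·22⌉ = 20 → 41.6.
Difference: 41.6 − 7 = 34.6.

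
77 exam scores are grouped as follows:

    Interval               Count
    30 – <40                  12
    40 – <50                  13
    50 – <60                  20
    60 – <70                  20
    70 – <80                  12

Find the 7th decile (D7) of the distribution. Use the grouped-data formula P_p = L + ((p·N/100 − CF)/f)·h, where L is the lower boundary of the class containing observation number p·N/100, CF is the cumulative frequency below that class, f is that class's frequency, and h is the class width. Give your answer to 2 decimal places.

64.45

N = 77; target position k = 70/100 · 77 = 53.9.
Cumulative frequencies: 12, 25, 45, 65, 77.
Observation 53.9 falls in the class 60 – <70.
L = 60, CF = 45, f = 20, h = 10.
P70 = 60 + ((53.9 − 45)/20)·10 = 60 + 4.45 = 64.45.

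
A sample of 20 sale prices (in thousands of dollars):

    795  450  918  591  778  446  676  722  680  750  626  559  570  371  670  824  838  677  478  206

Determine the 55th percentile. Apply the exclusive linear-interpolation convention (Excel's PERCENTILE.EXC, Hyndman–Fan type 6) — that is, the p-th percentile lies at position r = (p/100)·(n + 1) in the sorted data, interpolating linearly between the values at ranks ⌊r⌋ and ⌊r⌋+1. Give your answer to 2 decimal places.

676.55

Sorted: 206, 371, 446, 450, 478, 559, 570, 591, 626, 670, 676, 677, 680, 722, 750, 778, 795, 824, 838, 918.
n = 20.
r = (55/100)·(20 + 1) = 11.55.
Rank 11 is 676 and rank 12 is 677.
Interpolate: 676 + 0.55·(677 − 676) = 676 + 0.55·1 = 676.55.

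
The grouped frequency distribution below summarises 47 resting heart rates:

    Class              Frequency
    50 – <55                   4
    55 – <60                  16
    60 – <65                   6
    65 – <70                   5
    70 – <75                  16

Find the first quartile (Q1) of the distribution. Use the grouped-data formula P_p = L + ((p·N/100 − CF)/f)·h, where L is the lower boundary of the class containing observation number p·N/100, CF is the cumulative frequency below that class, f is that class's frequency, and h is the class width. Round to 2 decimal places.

N = 47; target position k = 25/100 · 47 = 11.75.
Cumulative frequencies: 4, 20, 26, 31, 47.
Observation 11.75 falls in the class 55 – <60.
L = 55, CF = 4, f = 16, h = 5.
P25 = 55 + ((11.75 − 4)/16)·5 = 55 + 2.42188 = 57.4219.

57.42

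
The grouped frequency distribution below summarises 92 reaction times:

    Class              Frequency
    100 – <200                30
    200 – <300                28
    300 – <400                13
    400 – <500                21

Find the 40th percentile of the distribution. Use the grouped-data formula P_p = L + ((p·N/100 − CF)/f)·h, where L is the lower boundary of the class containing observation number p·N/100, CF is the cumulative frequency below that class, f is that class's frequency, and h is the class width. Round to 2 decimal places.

N = 92; target position k = 40/100 · 92 = 36.8.
Cumulative frequencies: 30, 58, 71, 92.
Observation 36.8 falls in the class 200 – <300.
L = 200, CF = 30, f = 28, h = 100.
P40 = 200 + ((36.8 − 30)/28)·100 = 200 + 24.2857 = 224.286.

224.29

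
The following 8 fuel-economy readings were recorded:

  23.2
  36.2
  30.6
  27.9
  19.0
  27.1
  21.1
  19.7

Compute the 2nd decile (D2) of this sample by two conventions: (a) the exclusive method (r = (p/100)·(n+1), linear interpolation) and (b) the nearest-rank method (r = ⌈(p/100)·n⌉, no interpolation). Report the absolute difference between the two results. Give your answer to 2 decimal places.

0.14

Sorted: 19.0, 19.7, 21.1, 23.2, 27.1, 27.9, 30.6, 36.2.
n = 8.
(a) r = 1.8; between ranks 1 (19.0) and 2 (19.7): 19.56.
(b) the nearest-rank method: rank 2 → 19.7.
|19.56 − 19.7| = 0.14.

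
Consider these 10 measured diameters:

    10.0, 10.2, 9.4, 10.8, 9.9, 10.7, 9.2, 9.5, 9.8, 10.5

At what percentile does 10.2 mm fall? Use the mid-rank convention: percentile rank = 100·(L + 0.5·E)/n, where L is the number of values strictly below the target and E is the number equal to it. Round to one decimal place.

Sorted: 9.2, 9.4, 9.5, 9.8, 9.9, 10.0, 10.2, 10.5, 10.7, 10.8.
Count below 10.2: L = 6; count equal: E = 1; n = 10.
Percentile rank = 100·(6 + 0.5·1)/10 = 100·6.5/10 = 65.

65.0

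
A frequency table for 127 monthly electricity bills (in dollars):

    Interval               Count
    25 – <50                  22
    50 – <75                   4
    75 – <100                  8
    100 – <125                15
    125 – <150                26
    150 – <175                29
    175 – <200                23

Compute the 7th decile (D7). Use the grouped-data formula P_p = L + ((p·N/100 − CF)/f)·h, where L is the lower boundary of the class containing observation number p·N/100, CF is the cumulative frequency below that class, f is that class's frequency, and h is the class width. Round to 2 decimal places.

161.98

N = 127; target position k = 70/100 · 127 = 88.9.
Cumulative frequencies: 22, 26, 34, 49, 75, 104, 127.
Observation 88.9 falls in the class 150 – <175.
L = 150, CF = 75, f = 29, h = 25.
P70 = 150 + ((88.9 − 75)/29)·25 = 150 + 11.9828 = 161.983.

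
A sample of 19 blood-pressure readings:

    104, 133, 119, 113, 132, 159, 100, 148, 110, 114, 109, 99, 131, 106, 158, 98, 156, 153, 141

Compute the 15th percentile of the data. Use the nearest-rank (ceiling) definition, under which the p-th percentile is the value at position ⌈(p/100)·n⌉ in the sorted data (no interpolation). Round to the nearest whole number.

Sorted: 98, 99, 100, 104, 106, 109, 110, 113, 114, 119, 131, 132, 133, 141, 148, 153, 156, 158, 159.
n = 19.
Position = ⌈15/100 · 19⌉ = ⌈2.85⌉ = 3.
The value at rank 3 is 100.

100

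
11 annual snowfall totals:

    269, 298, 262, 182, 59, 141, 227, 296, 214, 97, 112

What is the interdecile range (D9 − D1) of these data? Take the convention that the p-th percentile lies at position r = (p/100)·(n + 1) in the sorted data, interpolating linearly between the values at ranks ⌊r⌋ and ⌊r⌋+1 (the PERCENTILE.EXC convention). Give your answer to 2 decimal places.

Sorted: 59, 97, 112, 141, 182, 214, 227, 262, 269, 296, 298.
n = 11.
P10: r = 1.2; ranks 1–2 are 59, 97; interpolating gives 66.6.
P90: r = 10.8; ranks 10–11 are 296, 298; interpolating gives 297.6.
Difference: 297.6 − 66.6 = 231.

231.00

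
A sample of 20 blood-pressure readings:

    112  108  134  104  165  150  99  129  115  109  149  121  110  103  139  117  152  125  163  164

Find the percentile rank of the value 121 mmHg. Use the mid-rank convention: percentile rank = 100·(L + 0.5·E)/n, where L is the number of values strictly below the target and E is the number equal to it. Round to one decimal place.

Sorted: 99, 103, 104, 108, 109, 110, 112, 115, 117, 121, 125, 129, 134, 139, 149, 150, 152, 163, 164, 165.
Count below 121: L = 9; count equal: E = 1; n = 20.
Percentile rank = 100·(9 + 0.5·1)/20 = 100·9.5/20 = 47.5.

47.5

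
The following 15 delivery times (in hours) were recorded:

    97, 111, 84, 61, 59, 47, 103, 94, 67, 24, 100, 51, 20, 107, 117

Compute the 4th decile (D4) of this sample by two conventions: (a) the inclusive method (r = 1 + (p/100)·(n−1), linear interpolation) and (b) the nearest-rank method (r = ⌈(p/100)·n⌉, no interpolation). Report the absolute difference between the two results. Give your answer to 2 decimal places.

Sorted: 20, 24, 47, 51, 59, 61, 67, 84, 94, 97, 100, 103, 107, 111, 117.
n = 15.
(a) r = 6.6; between ranks 6 (61) and 7 (67): 64.6.
(b) the nearest-rank method: rank 6 → 61.
|64.6 − 61| = 3.6.

3.60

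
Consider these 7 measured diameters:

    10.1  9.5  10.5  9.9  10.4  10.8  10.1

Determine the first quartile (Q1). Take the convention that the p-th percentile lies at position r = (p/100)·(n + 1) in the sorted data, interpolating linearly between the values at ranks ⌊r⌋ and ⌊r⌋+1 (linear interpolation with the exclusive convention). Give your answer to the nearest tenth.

Sorted: 9.5, 9.9, 10.1, 10.1, 10.4, 10.5, 10.8.
n = 7.
r = (25/100)·(7 + 1) = 2.
r is an integer, so P25 is the value at rank 2: 9.9.

9.9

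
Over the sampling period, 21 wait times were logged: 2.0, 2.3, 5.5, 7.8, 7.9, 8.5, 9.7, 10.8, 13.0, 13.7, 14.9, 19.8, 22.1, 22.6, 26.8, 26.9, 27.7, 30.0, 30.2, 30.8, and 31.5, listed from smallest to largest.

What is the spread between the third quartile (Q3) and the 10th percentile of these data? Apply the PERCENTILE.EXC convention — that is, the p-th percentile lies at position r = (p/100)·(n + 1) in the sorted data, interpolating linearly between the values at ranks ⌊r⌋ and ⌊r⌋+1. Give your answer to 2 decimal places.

24.36

n = 21.
P10: r = 2.2; ranks 2–3 are 2.3, 5.5; interpolating gives 2.94.
P75: r = 16.5; ranks 16–17 are 26.9, 27.7; interpolating gives 27.3.
Difference: 27.3 − 2.94 = 24.36.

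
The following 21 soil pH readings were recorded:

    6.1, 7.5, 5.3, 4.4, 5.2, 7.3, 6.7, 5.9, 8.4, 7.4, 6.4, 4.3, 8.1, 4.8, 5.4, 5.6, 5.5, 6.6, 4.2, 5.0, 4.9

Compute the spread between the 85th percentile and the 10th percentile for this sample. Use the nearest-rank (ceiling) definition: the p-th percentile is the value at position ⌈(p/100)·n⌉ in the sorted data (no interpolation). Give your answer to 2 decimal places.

Sorted: 4.2, 4.3, 4.4, 4.8, 4.9, 5.0, 5.2, 5.3, 5.4, 5.5, 5.6, 5.9, 6.1, 6.4, 6.6, 6.7, 7.3, 7.4, 7.5, 8.1, 8.4.
n = 21.
P10: rank ⌈10/100·21⌉ = 3 → 4.4.
P85: rank ⌈85/100·21⌉ = 18 → 7.4.
Difference: 7.4 − 4.4 = 3.

3.00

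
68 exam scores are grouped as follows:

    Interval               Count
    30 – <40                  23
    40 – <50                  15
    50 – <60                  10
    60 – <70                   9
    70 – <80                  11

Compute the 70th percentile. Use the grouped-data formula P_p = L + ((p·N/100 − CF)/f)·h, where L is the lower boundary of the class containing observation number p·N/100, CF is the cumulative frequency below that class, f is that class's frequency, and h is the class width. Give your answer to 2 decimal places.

N = 68; target position k = 70/100 · 68 = 47.6.
Cumulative frequencies: 23, 38, 48, 57, 68.
Observation 47.6 falls in the class 50 – <60.
L = 50, CF = 38, f = 10, h = 10.
P70 = 50 + ((47.6 − 38)/10)·10 = 50 + 9.6 = 59.6.

59.60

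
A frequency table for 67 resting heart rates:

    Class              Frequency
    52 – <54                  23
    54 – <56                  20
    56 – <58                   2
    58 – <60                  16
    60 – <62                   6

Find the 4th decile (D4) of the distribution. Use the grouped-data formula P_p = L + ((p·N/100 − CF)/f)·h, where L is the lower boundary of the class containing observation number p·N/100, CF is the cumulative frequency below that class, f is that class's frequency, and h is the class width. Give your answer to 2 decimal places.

54.38

N = 67; target position k = 40/100 · 67 = 26.8.
Cumulative frequencies: 23, 43, 45, 61, 67.
Observation 26.8 falls in the class 54 – <56.
L = 54, CF = 23, f = 20, h = 2.
P40 = 54 + ((26.8 − 23)/20)·2 = 54 + 0.38 = 54.38.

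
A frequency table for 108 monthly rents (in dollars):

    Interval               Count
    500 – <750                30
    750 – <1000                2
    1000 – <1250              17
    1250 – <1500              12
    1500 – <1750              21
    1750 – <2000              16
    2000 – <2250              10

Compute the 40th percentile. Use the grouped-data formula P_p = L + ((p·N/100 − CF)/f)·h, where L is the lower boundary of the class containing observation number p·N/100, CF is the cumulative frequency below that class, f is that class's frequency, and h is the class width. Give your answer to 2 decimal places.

N = 108; target position k = 40/100 · 108 = 43.2.
Cumulative frequencies: 30, 32, 49, 61, 82, 98, 108.
Observation 43.2 falls in the class 1000 – <1250.
L = 1000, CF = 32, f = 17, h = 250.
P40 = 1000 + ((43.2 − 32)/17)·250 = 1000 + 164.706 = 1164.71.

1164.71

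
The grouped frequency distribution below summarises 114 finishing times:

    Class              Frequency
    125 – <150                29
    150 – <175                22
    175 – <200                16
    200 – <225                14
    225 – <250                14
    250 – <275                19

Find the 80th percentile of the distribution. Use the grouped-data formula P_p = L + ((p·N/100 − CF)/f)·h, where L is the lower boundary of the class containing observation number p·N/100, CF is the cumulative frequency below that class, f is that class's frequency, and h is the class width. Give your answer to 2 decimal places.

N = 114; target position k = 80/100 · 114 = 91.2.
Cumulative frequencies: 29, 51, 67, 81, 95, 114.
Observation 91.2 falls in the class 225 – <250.
L = 225, CF = 81, f = 14, h = 25.
P80 = 225 + ((91.2 − 81)/14)·25 = 225 + 18.2143 = 243.214.

243.21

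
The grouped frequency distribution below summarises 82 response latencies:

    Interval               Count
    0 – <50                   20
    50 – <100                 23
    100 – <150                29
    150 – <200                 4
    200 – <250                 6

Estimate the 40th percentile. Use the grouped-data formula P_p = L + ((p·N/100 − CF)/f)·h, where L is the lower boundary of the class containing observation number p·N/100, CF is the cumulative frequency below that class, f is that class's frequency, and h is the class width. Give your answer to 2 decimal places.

N = 82; target position k = 40/100 · 82 = 32.8.
Cumulative frequencies: 20, 43, 72, 76, 82.
Observation 32.8 falls in the class 50 – <100.
L = 50, CF = 20, f = 23, h = 50.
P40 = 50 + ((32.8 − 20)/23)·50 = 50 + 27.8261 = 77.8261.

77.83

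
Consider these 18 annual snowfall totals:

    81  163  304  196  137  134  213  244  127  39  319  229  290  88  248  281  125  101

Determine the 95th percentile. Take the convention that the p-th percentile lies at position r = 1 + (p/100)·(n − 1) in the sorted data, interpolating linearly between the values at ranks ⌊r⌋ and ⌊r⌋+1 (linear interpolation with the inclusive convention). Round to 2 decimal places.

306.25

Sorted: 39, 81, 88, 101, 125, 127, 134, 137, 163, 196, 213, 229, 244, 248, 281, 290, 304, 319.
n = 18.
r = 1 + (95/100)·(18 − 1) = 1 + 16.15 = 17.15.
Rank 17 is 304 and rank 18 is 319.
Interpolate: 304 + 0.15·(319 − 304) = 304 + 0.15·15 = 306.25.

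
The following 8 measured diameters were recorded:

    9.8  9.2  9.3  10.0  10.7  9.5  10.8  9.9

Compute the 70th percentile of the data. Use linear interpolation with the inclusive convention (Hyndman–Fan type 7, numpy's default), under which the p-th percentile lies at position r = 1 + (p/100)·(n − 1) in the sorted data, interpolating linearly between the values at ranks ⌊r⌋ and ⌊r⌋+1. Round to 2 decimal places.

9.99

Sorted: 9.2, 9.3, 9.5, 9.8, 9.9, 10.0, 10.7, 10.8.
n = 8.
r = 1 + (70/100)·(8 − 1) = 1 + 4.9 = 5.9.
Rank 5 is 9.9 and rank 6 is 10.0.
Interpolate: 9.9 + 0.9·(10.0 − 9.9) = 9.9 + 0.9·0.1 = 9.99.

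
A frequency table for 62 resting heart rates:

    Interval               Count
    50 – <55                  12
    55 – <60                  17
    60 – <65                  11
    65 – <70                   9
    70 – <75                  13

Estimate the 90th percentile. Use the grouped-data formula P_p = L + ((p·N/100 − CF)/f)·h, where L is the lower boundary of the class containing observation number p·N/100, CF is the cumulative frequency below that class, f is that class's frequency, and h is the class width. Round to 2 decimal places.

N = 62; target position k = 90/100 · 62 = 55.8.
Cumulative frequencies: 12, 29, 40, 49, 62.
Observation 55.8 falls in the class 70 – <75.
L = 70, CF = 49, f = 13, h = 5.
P90 = 70 + ((55.8 − 49)/13)·5 = 70 + 2.61538 = 72.6154.

72.62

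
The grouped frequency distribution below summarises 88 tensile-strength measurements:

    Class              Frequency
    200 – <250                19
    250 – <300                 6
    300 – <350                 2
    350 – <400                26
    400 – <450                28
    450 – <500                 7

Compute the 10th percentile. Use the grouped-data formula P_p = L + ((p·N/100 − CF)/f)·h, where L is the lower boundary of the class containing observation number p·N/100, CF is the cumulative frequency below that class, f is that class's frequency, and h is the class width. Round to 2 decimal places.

N = 88; target position k = 10/100 · 88 = 8.8.
Cumulative frequencies: 19, 25, 27, 53, 81, 88.
Observation 8.8 falls in the class 200 – <250.
L = 200, CF = 0, f = 19, h = 50.
P10 = 200 + ((8.8 − 0)/19)·50 = 200 + 23.1579 = 223.158.

223.16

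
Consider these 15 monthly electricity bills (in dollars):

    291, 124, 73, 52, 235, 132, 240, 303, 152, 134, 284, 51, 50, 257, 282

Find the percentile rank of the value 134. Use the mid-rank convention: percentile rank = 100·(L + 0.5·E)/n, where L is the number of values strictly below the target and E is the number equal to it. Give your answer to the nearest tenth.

43.3

Sorted: 50, 51, 52, 73, 124, 132, 134, 152, 235, 240, 257, 282, 284, 291, 303.
Count below 134: L = 6; count equal: E = 1; n = 15.
Percentile rank = 100·(6 + 0.5·1)/15 = 100·6.5/15 = 43.33.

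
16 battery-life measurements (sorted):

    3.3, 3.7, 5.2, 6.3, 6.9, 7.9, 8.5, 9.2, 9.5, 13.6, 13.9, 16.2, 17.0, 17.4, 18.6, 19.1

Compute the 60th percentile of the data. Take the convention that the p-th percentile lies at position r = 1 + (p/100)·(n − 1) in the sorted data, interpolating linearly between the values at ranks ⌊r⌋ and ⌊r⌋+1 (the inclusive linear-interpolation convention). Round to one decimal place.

n = 16.
r = 1 + (60/100)·(16 − 1) = 1 + 9 = 10.
r is an integer, so P60 is the value at rank 10: 13.6.

13.6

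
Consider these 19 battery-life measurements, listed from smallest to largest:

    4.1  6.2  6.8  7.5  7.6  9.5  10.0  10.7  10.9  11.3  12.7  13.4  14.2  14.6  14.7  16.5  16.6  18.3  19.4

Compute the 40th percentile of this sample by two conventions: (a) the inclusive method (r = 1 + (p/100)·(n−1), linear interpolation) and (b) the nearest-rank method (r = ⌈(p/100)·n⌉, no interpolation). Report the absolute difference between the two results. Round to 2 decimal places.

0.04

n = 19.
(a) r = 8.2; between ranks 8 (10.7) and 9 (10.9): 10.74.
(b) the nearest-rank method: rank 8 → 10.7.
|10.74 − 10.7| = 0.04.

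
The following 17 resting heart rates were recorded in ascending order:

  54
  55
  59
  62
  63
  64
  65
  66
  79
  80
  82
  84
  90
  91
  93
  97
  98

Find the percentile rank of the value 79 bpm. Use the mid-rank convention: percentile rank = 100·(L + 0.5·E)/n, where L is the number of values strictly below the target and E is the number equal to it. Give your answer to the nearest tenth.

50.0

Count below 79: L = 8; count equal: E = 1; n = 17.
Percentile rank = 100·(8 + 0.5·1)/17 = 100·8.5/17 = 50.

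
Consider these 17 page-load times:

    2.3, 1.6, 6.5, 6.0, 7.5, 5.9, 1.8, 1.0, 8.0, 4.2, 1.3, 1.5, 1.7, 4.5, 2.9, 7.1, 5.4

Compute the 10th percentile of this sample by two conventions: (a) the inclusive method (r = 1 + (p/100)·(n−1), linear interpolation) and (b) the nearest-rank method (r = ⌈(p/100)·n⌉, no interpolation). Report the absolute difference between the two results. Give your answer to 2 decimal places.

0.12

Sorted: 1.0, 1.3, 1.5, 1.6, 1.7, 1.8, 2.3, 2.9, 4.2, 4.5, 5.4, 5.9, 6.0, 6.5, 7.1, 7.5, 8.0.
n = 17.
(a) r = 2.6; between ranks 2 (1.3) and 3 (1.5): 1.42.
(b) the nearest-rank method: rank 2 → 1.3.
|1.42 − 1.3| = 0.12.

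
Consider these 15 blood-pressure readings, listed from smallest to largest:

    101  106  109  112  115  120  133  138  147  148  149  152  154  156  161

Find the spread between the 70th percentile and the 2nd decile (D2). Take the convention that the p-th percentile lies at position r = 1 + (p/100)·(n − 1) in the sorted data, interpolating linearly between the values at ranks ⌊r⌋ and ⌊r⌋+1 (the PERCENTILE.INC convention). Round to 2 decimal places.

37.40

n = 15.
P20: r = 3.8; ranks 3–4 are 109, 112; interpolating gives 111.4.
P70: r = 10.8; ranks 10–11 are 148, 149; interpolating gives 148.8.
Difference: 148.8 − 111.4 = 37.4.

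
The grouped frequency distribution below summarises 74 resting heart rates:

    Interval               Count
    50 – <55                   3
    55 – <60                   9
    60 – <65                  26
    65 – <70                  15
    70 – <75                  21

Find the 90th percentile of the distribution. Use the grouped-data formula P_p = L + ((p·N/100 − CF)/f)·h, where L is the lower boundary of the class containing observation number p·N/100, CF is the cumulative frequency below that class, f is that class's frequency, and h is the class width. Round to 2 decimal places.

N = 74; target position k = 90/100 · 74 = 66.6.
Cumulative frequencies: 3, 12, 38, 53, 74.
Observation 66.6 falls in the class 70 – <75.
L = 70, CF = 53, f = 21, h = 5.
P90 = 70 + ((66.6 − 53)/21)·5 = 70 + 3.2381 = 73.2381.

73.24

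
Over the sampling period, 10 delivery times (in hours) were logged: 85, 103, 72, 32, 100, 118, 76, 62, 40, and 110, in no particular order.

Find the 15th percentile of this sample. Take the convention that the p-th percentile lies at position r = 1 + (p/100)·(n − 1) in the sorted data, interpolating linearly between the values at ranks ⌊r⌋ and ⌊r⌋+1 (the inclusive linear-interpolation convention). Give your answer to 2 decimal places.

47.70

Sorted: 32, 40, 62, 72, 76, 85, 100, 103, 110, 118.
n = 10.
r = 1 + (15/100)·(10 − 1) = 1 + 1.35 = 2.35.
Rank 2 is 40 and rank 3 is 62.
Interpolate: 40 + 0.35·(62 − 40) = 40 + 0.35·22 = 47.7.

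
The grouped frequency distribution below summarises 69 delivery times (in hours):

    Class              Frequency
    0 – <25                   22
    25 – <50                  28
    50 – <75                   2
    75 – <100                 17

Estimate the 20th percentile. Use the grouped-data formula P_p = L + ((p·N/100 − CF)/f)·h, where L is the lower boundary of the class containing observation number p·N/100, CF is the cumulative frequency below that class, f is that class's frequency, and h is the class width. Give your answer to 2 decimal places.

N = 69; target position k = 20/100 · 69 = 13.8.
Cumulative frequencies: 22, 50, 52, 69.
Observation 13.8 falls in the class 0 – <25.
L = 0, CF = 0, f = 22, h = 25.
P20 = 0 + ((13.8 − 0)/22)·25 = 0 + 15.6818 = 15.6818.

15.68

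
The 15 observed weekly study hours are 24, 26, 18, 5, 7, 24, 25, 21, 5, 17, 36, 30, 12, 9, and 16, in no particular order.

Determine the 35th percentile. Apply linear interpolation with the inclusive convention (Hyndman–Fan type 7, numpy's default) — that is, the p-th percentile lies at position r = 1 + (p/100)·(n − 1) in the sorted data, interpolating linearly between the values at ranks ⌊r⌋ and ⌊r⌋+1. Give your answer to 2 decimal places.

Sorted: 5, 5, 7, 9, 12, 16, 17, 18, 21, 24, 24, 25, 26, 30, 36.
n = 15.
r = 1 + (35/100)·(15 − 1) = 1 + 4.9 = 5.9.
Rank 5 is 12 and rank 6 is 16.
Interpolate: 12 + 0.9·(16 − 12) = 12 + 0.9·4 = 15.6.

15.60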